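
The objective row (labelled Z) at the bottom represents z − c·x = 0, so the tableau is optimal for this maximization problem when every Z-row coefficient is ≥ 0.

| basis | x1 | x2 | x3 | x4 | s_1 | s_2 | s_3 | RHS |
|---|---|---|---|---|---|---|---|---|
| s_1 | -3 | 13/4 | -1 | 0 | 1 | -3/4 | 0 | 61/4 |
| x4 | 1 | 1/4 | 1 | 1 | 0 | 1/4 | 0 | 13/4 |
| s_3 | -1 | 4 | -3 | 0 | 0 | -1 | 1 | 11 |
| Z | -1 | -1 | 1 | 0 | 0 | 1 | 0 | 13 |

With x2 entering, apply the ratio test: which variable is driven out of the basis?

s_3

Column x2 entries and ratios — s_1: (61/4)/(13/4) = 61/13; x4: (13/4)/(1/4) = 13; s_3: 11/4 = 11/4.
Smallest ratio is 11/4 in the row of s_3, so s_3 leaves.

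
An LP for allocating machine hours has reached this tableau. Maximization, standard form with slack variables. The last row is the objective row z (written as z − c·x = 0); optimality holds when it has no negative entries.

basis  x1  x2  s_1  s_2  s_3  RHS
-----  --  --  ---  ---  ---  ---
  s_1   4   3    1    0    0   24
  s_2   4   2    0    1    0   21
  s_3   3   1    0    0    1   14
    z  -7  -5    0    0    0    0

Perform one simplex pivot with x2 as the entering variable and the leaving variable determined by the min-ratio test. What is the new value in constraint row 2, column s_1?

-2/3

Ratio test on column x2 — row 1: 24/3 = 8; row 2: 21/2 = 21/2; row 3: 14/1 = 14. Minimum is 8 at row 1 (s_1 leaves); pivot element 3.
Divide row 1 by 3; eliminate column x2 from the other rows.
Row 2 update in column s_1: 0 − 2·(1/3) = -2/3.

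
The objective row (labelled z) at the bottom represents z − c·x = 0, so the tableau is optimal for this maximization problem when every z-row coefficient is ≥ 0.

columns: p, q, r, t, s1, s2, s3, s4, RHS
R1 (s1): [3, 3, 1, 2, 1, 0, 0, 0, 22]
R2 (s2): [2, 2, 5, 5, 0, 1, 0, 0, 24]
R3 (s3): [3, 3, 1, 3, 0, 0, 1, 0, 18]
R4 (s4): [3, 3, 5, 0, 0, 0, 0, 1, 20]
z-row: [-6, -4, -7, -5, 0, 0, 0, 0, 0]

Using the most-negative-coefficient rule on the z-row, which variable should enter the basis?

Negative z-row entries: p: -6, q: -4, r: -7, t: -5.
The most negative is -7 in column r, so r enters.

r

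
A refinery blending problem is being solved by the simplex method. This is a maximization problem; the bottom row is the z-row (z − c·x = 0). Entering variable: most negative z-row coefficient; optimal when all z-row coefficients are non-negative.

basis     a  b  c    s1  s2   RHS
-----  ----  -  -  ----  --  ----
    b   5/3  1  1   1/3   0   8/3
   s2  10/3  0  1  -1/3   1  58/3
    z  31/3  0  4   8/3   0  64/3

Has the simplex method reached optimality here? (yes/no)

Every z-row coefficient is ≥ 0, so the tableau is optimal.

yes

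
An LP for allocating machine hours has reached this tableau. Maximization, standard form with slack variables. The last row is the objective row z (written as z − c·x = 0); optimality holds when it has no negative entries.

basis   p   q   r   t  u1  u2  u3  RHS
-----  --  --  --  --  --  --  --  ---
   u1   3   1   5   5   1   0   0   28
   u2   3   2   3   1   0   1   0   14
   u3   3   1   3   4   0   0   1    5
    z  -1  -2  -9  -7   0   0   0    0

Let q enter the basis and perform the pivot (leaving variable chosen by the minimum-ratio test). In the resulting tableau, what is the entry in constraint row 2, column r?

-3

Ratio test on column q — row 1: 28/1 = 28; row 2: 14/2 = 7; row 3: 5/1 = 5. Minimum is 5 at row 3 (u3 leaves); pivot element 1.
Divide row 3 by 1; eliminate column q from the other rows.
Row 2 update in column r: 3 − 2·3 = -3.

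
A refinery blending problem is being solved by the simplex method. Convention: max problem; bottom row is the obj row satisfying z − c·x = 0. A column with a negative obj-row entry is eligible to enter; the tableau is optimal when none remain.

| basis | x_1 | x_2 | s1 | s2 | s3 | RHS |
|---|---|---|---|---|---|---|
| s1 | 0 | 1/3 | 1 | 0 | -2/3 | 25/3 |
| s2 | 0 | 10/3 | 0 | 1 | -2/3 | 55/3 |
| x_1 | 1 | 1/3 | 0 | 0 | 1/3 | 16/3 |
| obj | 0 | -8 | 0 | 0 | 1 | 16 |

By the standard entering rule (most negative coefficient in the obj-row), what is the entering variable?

x_2

Negative obj-row entries: x_2: -8.
The most negative is -8 in column x_2, so x_2 enters.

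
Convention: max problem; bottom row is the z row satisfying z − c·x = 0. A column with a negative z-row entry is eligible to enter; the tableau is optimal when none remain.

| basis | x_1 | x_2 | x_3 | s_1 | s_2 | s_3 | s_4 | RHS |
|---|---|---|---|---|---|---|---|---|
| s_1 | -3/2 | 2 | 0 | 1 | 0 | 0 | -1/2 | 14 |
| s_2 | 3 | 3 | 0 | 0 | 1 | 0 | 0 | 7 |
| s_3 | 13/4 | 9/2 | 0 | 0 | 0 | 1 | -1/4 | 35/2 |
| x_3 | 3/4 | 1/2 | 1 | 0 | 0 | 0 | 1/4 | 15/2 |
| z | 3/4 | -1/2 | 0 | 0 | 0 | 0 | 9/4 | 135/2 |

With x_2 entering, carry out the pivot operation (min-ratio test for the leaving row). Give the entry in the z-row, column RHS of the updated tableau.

206/3

Ratio test on column x_2 — row 1: 14/2 = 7; row 2: 7/3 = 7/3; row 3: (35/2)/(9/2) = 35/9; row 4: (15/2)/(1/2) = 15. Minimum is 7/3 at row 2 (s_2 leaves); pivot element 3.
Divide row 2 by 3; eliminate column x_2 from the other rows.
z-row update in column RHS: 135/2 − (-1/2)·(7/3) = 206/3.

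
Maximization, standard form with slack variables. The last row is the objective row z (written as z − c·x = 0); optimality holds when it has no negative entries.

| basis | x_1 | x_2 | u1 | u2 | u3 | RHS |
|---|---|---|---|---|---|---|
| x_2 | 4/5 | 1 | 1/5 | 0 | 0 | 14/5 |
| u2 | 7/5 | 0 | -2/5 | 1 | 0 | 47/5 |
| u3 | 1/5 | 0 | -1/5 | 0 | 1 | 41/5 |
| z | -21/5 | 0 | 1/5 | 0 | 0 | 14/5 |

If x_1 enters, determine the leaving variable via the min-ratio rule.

Column x_1 entries and ratios — x_2: (14/5)/(4/5) = 7/2; u2: (47/5)/(7/5) = 47/7; u3: (41/5)/(1/5) = 41.
Smallest ratio is 7/2 in the row of x_2, so x_2 leaves.

x_2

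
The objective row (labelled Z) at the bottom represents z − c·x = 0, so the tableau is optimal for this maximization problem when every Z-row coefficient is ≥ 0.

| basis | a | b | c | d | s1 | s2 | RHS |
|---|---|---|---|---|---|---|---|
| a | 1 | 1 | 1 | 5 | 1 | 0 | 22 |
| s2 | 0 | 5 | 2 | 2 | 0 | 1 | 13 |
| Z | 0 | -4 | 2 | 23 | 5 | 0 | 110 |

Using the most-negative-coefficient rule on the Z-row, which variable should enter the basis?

Negative Z-row entries: b: -4.
The most negative is -4 in column b, so b enters.

b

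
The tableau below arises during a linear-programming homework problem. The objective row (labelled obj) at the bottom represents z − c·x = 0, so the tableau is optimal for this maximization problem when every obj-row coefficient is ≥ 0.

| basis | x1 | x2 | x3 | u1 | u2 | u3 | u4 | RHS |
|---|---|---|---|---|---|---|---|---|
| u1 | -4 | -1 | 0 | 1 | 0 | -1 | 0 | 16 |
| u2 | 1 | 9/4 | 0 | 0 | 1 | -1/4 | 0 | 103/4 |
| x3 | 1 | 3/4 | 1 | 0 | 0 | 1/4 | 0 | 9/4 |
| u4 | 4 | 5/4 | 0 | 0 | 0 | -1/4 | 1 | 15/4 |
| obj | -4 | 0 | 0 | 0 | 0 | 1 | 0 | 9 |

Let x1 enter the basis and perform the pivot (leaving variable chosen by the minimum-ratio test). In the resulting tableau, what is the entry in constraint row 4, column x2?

5/16

Ratio test on column x1 — row 1: entry -4 ≤ 0; row 2: (103/4)/1 = 103/4; row 3: (9/4)/1 = 9/4; row 4: (15/4)/4 = 15/16. Minimum is 15/16 at row 4 (u4 leaves); pivot element 4.
Divide row 4 by 4; eliminate column x1 from the other rows.
In the new row 4, the x2 entry is the old entry divided by the pivot: (5/4)/4 = 5/16.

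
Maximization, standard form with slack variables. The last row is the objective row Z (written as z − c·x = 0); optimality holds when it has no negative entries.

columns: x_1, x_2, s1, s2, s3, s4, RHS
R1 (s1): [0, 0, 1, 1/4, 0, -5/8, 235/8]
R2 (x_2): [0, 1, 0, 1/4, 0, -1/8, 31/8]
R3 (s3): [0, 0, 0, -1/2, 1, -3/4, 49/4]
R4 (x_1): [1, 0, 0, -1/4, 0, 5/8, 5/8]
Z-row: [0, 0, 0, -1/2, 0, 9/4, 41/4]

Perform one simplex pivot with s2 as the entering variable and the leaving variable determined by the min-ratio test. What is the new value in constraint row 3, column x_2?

Ratio test on column s2 — row 1: (235/8)/(1/4) = 235/2; row 2: (31/8)/(1/4) = 31/2; row 3: entry -1/2 ≤ 0; row 4: entry -1/4 ≤ 0. Minimum is 31/2 at row 2 (x_2 leaves); pivot element 1/4.
Divide row 2 by 1/4; eliminate column s2 from the other rows.
Row 3 update in column x_2: 0 − (-1/2)·4 = 2.

2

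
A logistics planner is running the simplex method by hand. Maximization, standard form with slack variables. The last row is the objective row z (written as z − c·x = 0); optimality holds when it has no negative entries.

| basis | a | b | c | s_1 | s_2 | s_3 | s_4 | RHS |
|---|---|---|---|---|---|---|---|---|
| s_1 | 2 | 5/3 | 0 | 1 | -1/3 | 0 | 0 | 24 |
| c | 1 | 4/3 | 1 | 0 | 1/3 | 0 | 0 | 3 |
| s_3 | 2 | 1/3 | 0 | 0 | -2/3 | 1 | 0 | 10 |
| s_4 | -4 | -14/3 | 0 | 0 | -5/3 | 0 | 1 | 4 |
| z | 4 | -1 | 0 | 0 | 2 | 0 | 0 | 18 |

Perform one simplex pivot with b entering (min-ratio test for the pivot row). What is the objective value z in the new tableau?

81/4

Ratio test on column b — row 1: 24/(5/3) = 72/5; row 2: 3/(4/3) = 9/4; row 3: 10/(1/3) = 30; row 4: entry -14/3 ≤ 0. Minimum is 9/4 at row 2 (c leaves); pivot element 4/3.
Pivot on row 2; the z-row RHS becomes 18 − (-1)·(9/4) = 81/4.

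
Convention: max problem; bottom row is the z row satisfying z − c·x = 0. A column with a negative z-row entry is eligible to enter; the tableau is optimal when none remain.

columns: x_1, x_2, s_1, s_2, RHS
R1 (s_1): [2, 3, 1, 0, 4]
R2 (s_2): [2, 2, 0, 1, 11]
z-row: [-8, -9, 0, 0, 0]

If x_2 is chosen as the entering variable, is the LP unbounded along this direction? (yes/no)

Column x_2 has positive entries in row(s) 1, 2, so the ratio test bounds it — not unbounded.

no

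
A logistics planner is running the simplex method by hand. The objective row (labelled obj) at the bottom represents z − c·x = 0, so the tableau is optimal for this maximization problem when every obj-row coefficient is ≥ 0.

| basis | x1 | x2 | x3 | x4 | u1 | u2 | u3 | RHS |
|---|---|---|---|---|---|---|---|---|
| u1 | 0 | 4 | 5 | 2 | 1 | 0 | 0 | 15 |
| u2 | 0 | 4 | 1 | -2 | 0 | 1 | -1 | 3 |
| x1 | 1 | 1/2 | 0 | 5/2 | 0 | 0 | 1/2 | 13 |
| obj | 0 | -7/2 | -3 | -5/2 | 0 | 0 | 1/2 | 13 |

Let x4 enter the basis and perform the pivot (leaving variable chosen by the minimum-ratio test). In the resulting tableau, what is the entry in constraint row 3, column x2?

Ratio test on column x4 — row 1: 15/2 = 15/2; row 2: entry -2 ≤ 0; row 3: 13/(5/2) = 26/5. Minimum is 26/5 at row 3 (x1 leaves); pivot element 5/2.
Divide row 3 by 5/2; eliminate column x4 from the other rows.
In the new row 3, the x2 entry is the old entry divided by the pivot: (1/2)/(5/2) = 1/5.

1/5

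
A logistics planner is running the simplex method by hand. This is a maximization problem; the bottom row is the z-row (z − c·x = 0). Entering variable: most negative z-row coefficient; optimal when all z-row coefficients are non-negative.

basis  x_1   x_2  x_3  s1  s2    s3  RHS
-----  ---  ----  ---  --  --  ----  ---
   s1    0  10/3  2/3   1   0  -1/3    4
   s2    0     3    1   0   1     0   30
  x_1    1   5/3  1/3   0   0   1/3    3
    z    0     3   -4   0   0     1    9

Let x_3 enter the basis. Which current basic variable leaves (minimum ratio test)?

s1

Column x_3 entries and ratios — s1: 4/(2/3) = 6; s2: 30/1 = 30; x_1: 3/(1/3) = 9.
Smallest ratio is 6 in the row of s1, so s1 leaves.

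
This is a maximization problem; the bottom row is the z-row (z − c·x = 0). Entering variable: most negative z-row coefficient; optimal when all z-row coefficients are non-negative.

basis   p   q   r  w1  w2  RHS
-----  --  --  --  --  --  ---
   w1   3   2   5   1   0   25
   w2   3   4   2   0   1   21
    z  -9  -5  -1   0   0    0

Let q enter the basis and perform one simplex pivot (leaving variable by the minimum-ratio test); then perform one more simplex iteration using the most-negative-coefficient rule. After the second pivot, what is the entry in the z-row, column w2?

3

Ratio test on column q — row 1: 25/2 = 25/2; row 2: 21/4 = 21/4. Minimum is 21/4 at row 2 (w2 leaves); pivot element 4.
Divide row 2 by 4; eliminate column q from the other rows.
Second iteration: most negative z-row entry is -21/4 in column p, so p enters.
Ratio test on column p — row 1: (29/2)/(3/2) = 29/3; row 2: (21/4)/(3/4) = 7. Minimum is 7 at row 2 (q leaves); pivot element 3/4.
Divide row 2 by 3/4; eliminate column p from the other rows.
After both pivots, the entry at the z-row, column w2 is 3.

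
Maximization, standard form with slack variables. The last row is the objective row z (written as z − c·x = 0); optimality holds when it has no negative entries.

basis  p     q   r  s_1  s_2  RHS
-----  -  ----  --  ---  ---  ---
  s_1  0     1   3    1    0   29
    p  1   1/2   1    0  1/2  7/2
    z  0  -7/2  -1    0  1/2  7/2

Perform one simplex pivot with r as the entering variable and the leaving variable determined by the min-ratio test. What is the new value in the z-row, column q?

-3

Ratio test on column r — row 1: 29/3 = 29/3; row 2: (7/2)/1 = 7/2. Minimum is 7/2 at row 2 (p leaves); pivot element 1.
Divide row 2 by 1; eliminate column r from the other rows.
z-row update in column q: -7/2 − (-1)·(1/2) = -3.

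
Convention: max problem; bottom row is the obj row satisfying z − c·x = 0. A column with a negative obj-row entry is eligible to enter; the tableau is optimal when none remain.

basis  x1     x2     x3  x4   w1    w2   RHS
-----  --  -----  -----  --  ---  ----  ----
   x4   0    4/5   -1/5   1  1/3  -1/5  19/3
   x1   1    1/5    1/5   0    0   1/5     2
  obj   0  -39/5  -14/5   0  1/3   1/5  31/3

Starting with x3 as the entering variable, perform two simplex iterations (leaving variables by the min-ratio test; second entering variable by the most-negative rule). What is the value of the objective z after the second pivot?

Ratio test on column x3 — row 1: entry -1/5 ≤ 0; row 2: 2/(1/5) = 10. Minimum is 10 at row 2 (x1 leaves); pivot element 1/5.
Pivot on row 2; the obj-row RHS becomes 31/3 − (-14/5)·10 = 115/3.
Next entering variable (most negative obj-row entry -5): x2.
Ratio test on column x2 — row 1: (25/3)/1 = 25/3; row 2: 10/1 = 10. Minimum is 25/3 at row 1 (x4 leaves); pivot element 1.
After the second pivot the obj-row RHS is 115/3 − (-5)·(25/3) = 80.

80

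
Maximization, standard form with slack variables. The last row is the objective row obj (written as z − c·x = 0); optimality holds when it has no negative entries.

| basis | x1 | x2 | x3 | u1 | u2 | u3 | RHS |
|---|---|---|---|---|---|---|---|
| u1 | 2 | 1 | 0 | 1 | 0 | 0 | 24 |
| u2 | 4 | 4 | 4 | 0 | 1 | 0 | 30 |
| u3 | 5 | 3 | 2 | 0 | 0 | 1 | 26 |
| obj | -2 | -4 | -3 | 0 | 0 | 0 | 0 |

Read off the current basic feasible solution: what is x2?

x2 is not in the basis, so in the current basic feasible solution x2 = 0.

0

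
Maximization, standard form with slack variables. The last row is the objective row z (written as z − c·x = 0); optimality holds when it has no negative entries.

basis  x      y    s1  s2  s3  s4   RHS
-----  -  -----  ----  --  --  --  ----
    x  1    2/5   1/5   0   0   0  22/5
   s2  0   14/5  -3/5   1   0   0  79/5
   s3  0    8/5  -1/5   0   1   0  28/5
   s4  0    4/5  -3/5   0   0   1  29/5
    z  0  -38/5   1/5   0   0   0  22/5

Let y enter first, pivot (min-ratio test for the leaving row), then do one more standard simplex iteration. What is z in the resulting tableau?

Ratio test on column y — row 1: (22/5)/(2/5) = 11; row 2: (79/5)/(14/5) = 79/14; row 3: (28/5)/(8/5) = 7/2; row 4: (29/5)/(4/5) = 29/4. Minimum is 7/2 at row 3 (s3 leaves); pivot element 8/5.
Pivot on row 3; the z-row RHS becomes 22/5 − (-38/5)·(7/2) = 31.
Next entering variable (most negative z-row entry -3/4): s1.
Ratio test on column s1 — row 1: 3/(1/4) = 12; row 2: entry -1/4 ≤ 0; row 3: entry -1/8 ≤ 0; row 4: entry -1/2 ≤ 0. Minimum is 12 at row 1 (x leaves); pivot element 1/4.
After the second pivot the z-row RHS is 31 − (-3/4)·12 = 40.

40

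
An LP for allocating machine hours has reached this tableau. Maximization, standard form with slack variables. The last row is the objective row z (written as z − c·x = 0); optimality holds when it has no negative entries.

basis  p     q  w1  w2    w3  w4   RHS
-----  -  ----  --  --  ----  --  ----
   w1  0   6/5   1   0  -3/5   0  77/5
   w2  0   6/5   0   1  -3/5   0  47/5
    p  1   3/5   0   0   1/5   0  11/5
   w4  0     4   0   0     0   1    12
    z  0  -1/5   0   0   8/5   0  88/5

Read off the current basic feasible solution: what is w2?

47/5

w2 is basic (row 2); its value is the RHS of that row, 47/5.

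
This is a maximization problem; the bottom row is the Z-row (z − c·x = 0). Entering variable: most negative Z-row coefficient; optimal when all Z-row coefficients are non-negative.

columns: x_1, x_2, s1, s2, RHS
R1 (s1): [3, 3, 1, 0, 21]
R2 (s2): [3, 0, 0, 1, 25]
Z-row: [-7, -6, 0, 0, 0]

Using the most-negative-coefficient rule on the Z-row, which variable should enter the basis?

x_1

Negative Z-row entries: x_1: -7, x_2: -6.
The most negative is -7 in column x_1, so x_1 enters.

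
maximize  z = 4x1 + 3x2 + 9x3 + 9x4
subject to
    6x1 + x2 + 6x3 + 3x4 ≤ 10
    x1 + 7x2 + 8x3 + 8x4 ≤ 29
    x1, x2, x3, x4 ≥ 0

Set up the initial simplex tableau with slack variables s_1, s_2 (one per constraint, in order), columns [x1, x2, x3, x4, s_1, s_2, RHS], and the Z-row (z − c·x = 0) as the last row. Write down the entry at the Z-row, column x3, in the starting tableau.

-9

The Z-row carries the negated objective coefficients: the x3 entry is -9.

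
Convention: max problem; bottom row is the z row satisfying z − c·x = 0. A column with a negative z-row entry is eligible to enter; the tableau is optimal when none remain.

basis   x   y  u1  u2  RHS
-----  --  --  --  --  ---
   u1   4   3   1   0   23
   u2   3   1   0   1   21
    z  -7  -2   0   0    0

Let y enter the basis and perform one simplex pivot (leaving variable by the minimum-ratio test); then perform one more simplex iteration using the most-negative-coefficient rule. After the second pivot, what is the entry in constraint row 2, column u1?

-3/4

Ratio test on column y — row 1: 23/3 = 23/3; row 2: 21/1 = 21. Minimum is 23/3 at row 1 (u1 leaves); pivot element 3.
Divide row 1 by 3; eliminate column y from the other rows.
Second iteration: most negative z-row entry is -13/3 in column x, so x enters.
Ratio test on column x — row 1: (23/3)/(4/3) = 23/4; row 2: (40/3)/(5/3) = 8. Minimum is 23/4 at row 1 (y leaves); pivot element 4/3.
Divide row 1 by 4/3; eliminate column x from the other rows.
After both pivots, the entry at constraint row 2, column u1 is -3/4.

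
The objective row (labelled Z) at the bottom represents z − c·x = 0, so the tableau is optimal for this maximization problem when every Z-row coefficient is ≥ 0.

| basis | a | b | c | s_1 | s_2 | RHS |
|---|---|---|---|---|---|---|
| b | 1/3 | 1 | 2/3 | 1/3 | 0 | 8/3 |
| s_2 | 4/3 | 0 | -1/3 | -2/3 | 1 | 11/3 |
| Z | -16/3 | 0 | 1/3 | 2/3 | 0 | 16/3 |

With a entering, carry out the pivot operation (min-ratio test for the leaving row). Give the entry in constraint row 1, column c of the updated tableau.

3/4

Ratio test on column a — row 1: (8/3)/(1/3) = 8; row 2: (11/3)/(4/3) = 11/4. Minimum is 11/4 at row 2 (s_2 leaves); pivot element 4/3.
Divide row 2 by 4/3; eliminate column a from the other rows.
Row 1 update in column c: 2/3 − (1/3)·(-1/4) = 3/4.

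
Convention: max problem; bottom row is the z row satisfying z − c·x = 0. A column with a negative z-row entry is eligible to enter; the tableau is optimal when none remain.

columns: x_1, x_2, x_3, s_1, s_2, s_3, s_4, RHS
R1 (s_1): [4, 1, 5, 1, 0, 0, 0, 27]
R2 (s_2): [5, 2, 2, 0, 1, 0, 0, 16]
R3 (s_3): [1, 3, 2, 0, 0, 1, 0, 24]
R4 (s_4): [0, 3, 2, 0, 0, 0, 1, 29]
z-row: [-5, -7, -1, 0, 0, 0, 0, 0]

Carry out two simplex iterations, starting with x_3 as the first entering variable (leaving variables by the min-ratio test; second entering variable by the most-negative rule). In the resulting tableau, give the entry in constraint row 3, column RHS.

Ratio test on column x_3 — row 1: 27/5 = 27/5; row 2: 16/2 = 8; row 3: 24/2 = 12; row 4: 29/2 = 29/2. Minimum is 27/5 at row 1 (s_1 leaves); pivot element 5.
Divide row 1 by 5; eliminate column x_3 from the other rows.
Second iteration: most negative z-row entry is -34/5 in column x_2, so x_2 enters.
Ratio test on column x_2 — row 1: (27/5)/(1/5) = 27; row 2: (26/5)/(8/5) = 13/4; row 3: (66/5)/(13/5) = 66/13; row 4: (91/5)/(13/5) = 7. Minimum is 13/4 at row 2 (s_2 leaves); pivot element 8/5.
Divide row 2 by 8/5; eliminate column x_2 from the other rows.
After both pivots, the entry at constraint row 3, column RHS is 19/4.

19/4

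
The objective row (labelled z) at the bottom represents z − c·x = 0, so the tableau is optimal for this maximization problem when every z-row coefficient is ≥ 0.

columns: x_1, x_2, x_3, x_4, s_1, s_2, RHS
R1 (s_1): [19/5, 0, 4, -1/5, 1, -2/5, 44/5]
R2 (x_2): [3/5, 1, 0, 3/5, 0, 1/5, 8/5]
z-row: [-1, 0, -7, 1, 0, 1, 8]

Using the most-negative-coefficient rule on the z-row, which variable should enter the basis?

x_3

Negative z-row entries: x_1: -1, x_3: -7.
The most negative is -7 in column x_3, so x_3 enters.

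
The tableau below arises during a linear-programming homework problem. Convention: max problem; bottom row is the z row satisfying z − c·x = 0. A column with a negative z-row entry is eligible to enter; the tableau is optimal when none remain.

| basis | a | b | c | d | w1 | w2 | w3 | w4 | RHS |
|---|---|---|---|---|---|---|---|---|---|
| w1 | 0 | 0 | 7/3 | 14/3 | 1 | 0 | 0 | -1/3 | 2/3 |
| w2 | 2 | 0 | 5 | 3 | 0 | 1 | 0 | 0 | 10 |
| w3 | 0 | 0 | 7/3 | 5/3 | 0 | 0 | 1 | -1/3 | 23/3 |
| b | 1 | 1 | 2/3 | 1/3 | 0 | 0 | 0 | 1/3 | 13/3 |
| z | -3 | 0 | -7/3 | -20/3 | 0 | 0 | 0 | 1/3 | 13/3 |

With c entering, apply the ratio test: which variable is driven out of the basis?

w1

Column c entries and ratios — w1: (2/3)/(7/3) = 2/7; w2: 10/5 = 2; w3: (23/3)/(7/3) = 23/7; b: (13/3)/(2/3) = 13/2.
Smallest ratio is 2/7 in the row of w1, so w1 leaves.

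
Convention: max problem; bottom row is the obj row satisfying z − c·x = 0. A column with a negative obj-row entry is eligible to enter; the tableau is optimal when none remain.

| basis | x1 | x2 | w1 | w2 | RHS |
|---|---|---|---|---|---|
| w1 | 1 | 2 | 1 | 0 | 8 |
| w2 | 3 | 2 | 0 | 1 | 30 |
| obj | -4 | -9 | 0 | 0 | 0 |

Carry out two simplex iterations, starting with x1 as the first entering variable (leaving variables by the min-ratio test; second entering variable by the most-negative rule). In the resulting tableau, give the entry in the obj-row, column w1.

Ratio test on column x1 — row 1: 8/1 = 8; row 2: 30/3 = 10. Minimum is 8 at row 1 (w1 leaves); pivot element 1.
Divide row 1 by 1; eliminate column x1 from the other rows.
Second iteration: most negative obj-row entry is -1 in column x2, so x2 enters.
Ratio test on column x2 — row 1: 8/2 = 4; row 2: entry -4 ≤ 0. Minimum is 4 at row 1 (x1 leaves); pivot element 2.
Divide row 1 by 2; eliminate column x2 from the other rows.
After both pivots, the entry at the obj-row, column w1 is 9/2.

9/2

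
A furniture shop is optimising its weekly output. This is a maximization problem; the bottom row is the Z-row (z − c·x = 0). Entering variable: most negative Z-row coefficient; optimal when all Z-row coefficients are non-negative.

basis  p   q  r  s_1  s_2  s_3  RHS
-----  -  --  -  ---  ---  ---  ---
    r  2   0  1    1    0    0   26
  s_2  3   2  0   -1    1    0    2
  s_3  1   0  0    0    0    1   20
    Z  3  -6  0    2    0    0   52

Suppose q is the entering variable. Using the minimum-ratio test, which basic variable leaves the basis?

Column q entries and ratios — r: 0 ≤ 0, skip; s_2: 2/2 = 1; s_3: 0 ≤ 0, skip.
Smallest ratio is 1 in the row of s_2, so s_2 leaves.

s_2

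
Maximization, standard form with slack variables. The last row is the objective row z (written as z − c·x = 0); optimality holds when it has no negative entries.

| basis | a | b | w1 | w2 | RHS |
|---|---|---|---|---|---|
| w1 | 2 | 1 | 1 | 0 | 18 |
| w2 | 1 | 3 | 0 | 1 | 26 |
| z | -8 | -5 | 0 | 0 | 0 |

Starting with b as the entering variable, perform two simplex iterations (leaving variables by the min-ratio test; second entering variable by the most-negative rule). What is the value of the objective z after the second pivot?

394/5

Ratio test on column b — row 1: 18/1 = 18; row 2: 26/3 = 26/3. Minimum is 26/3 at row 2 (w2 leaves); pivot element 3.
Pivot on row 2; the z-row RHS becomes 0 − (-5)·(26/3) = 130/3.
Next entering variable (most negative z-row entry -19/3): a.
Ratio test on column a — row 1: (28/3)/(5/3) = 28/5; row 2: (26/3)/(1/3) = 26. Minimum is 28/5 at row 1 (w1 leaves); pivot element 5/3.
After the second pivot the z-row RHS is 130/3 − (-19/3)·(28/5) = 394/5.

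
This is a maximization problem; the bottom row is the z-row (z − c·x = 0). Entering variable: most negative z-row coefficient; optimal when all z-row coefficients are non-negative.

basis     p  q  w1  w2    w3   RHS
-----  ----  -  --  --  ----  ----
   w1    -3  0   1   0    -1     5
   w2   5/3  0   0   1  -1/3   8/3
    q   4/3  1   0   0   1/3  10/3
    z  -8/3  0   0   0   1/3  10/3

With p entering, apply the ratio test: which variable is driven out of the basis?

w2

Column p entries and ratios — w1: -3 ≤ 0, skip; w2: (8/3)/(5/3) = 8/5; q: (10/3)/(4/3) = 5/2.
Smallest ratio is 8/5 in the row of w2, so w2 leaves.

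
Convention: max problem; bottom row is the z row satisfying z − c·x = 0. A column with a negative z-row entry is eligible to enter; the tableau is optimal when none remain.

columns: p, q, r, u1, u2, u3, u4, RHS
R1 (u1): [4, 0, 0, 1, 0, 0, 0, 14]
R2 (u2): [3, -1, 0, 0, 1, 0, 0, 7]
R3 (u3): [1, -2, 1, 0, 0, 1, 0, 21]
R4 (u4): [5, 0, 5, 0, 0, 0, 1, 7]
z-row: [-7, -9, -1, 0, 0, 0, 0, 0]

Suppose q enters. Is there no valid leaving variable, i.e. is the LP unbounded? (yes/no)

yes

Every constraint-row entry in column q is ≤ 0, so increasing q is unbounded.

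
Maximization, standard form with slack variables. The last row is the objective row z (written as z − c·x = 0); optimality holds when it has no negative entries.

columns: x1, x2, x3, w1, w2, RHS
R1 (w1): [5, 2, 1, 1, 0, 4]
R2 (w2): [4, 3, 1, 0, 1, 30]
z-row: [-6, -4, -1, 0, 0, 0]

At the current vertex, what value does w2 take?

30

w2 is basic (row 2); its value is the RHS of that row, 30.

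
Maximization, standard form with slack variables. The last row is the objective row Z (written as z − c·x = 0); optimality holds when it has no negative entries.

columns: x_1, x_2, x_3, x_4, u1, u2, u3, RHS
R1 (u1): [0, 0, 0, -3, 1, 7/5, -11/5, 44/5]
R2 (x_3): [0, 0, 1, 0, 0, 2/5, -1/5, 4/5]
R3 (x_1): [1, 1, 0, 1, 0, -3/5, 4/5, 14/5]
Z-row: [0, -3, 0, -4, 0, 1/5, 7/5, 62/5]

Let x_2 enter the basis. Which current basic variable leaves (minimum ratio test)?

x_1

Column x_2 entries and ratios — u1: 0 ≤ 0, skip; x_3: 0 ≤ 0, skip; x_1: (14/5)/1 = 14/5.
Smallest ratio is 14/5 in the row of x_1, so x_1 leaves.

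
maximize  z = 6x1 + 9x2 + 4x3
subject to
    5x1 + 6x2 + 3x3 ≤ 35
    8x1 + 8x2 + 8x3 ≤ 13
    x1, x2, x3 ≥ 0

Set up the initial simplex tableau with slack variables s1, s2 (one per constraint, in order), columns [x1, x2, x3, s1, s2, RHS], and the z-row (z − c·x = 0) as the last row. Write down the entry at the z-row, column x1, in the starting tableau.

The z-row carries the negated objective coefficients: the x1 entry is -6.

-6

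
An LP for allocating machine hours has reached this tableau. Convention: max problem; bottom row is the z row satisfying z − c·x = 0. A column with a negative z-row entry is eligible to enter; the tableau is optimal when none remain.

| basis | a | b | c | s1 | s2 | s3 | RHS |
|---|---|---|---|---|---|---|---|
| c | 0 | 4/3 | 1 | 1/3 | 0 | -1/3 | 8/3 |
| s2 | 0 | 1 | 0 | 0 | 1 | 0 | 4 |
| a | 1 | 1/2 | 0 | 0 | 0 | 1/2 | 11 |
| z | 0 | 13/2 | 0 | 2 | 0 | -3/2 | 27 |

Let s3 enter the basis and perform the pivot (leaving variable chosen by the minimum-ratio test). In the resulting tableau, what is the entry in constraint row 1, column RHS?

Ratio test on column s3 — row 1: entry -1/3 ≤ 0; row 2: entry 0 ≤ 0; row 3: 11/(1/2) = 22. Minimum is 22 at row 3 (a leaves); pivot element 1/2.
Divide row 3 by 1/2; eliminate column s3 from the other rows.
Row 1 update in column RHS: 8/3 − (-1/3)·22 = 10.

10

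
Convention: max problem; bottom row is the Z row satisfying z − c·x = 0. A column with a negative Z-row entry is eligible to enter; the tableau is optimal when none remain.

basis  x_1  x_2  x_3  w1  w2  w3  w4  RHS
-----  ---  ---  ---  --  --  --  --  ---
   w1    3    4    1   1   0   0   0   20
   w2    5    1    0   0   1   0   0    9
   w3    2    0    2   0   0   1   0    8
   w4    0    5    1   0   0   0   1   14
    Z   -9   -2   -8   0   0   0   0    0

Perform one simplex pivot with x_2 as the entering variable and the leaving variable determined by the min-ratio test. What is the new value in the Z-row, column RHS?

28/5

Ratio test on column x_2 — row 1: 20/4 = 5; row 2: 9/1 = 9; row 3: entry 0 ≤ 0; row 4: 14/5 = 14/5. Minimum is 14/5 at row 4 (w4 leaves); pivot element 5.
Divide row 4 by 5; eliminate column x_2 from the other rows.
Z-row update in column RHS: 0 − (-2)·(14/5) = 28/5.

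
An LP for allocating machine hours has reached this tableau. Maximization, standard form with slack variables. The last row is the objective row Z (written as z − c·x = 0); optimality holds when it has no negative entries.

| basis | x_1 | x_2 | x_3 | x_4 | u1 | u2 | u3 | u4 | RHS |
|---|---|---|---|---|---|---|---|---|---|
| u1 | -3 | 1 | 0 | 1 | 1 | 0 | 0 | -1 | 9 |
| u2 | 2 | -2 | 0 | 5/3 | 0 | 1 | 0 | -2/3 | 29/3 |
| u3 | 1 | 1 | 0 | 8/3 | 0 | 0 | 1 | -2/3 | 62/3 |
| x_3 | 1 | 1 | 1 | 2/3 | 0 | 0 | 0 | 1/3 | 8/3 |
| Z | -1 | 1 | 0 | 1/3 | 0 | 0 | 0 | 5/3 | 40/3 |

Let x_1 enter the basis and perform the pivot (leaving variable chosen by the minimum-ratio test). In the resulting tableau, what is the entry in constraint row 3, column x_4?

2

Ratio test on column x_1 — row 1: entry -3 ≤ 0; row 2: (29/3)/2 = 29/6; row 3: (62/3)/1 = 62/3; row 4: (8/3)/1 = 8/3. Minimum is 8/3 at row 4 (x_3 leaves); pivot element 1.
Divide row 4 by 1; eliminate column x_1 from the other rows.
Row 3 update in column x_4: 8/3 − 1·(2/3) = 2.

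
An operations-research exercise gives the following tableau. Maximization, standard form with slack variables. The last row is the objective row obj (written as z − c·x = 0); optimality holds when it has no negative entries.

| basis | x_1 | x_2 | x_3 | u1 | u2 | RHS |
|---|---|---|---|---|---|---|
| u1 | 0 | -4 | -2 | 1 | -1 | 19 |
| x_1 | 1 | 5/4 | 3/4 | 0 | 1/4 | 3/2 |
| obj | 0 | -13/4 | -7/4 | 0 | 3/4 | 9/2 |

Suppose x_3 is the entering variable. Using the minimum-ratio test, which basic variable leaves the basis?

Column x_3 entries and ratios — u1: -2 ≤ 0, skip; x_1: (3/2)/(3/4) = 2.
Smallest ratio is 2 in the row of x_1, so x_1 leaves.

x_1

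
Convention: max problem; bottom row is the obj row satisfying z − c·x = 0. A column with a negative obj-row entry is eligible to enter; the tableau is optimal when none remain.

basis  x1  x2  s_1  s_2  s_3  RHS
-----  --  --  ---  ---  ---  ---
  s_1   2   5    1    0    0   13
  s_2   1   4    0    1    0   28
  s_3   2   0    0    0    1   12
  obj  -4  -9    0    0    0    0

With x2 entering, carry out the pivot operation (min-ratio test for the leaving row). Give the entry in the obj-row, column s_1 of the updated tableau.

9/5

Ratio test on column x2 — row 1: 13/5 = 13/5; row 2: 28/4 = 7; row 3: entry 0 ≤ 0. Minimum is 13/5 at row 1 (s_1 leaves); pivot element 5.
Divide row 1 by 5; eliminate column x2 from the other rows.
obj-row update in column s_1: 0 − (-9)·(1/5) = 9/5.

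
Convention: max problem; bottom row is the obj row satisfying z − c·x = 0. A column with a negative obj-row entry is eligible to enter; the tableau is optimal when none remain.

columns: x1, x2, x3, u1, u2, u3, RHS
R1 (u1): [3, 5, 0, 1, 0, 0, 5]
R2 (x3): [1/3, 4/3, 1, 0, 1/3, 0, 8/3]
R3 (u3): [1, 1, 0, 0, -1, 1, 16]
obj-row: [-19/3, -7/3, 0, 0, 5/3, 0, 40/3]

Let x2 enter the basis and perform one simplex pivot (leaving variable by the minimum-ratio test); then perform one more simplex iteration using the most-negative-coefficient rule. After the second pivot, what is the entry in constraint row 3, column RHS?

43/3

Ratio test on column x2 — row 1: 5/5 = 1; row 2: (8/3)/(4/3) = 2; row 3: 16/1 = 16. Minimum is 1 at row 1 (u1 leaves); pivot element 5.
Divide row 1 by 5; eliminate column x2 from the other rows.
Second iteration: most negative obj-row entry is -74/15 in column x1, so x1 enters.
Ratio test on column x1 — row 1: 1/(3/5) = 5/3; row 2: entry -7/15 ≤ 0; row 3: 15/(2/5) = 75/2. Minimum is 5/3 at row 1 (x2 leaves); pivot element 3/5.
Divide row 1 by 3/5; eliminate column x1 from the other rows.
After both pivots, the entry at constraint row 3, column RHS is 43/3.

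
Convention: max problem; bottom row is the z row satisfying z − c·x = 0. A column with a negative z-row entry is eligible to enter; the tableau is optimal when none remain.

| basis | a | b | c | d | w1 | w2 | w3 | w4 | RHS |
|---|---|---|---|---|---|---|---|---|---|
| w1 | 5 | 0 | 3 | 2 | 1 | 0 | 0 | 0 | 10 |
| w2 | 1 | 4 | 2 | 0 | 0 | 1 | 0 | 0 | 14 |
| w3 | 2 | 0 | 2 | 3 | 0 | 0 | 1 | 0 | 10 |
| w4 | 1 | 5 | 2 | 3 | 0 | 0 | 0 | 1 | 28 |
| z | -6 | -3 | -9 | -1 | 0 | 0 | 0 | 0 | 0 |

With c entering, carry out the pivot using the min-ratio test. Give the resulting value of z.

30

Ratio test on column c — row 1: 10/3 = 10/3; row 2: 14/2 = 7; row 3: 10/2 = 5; row 4: 28/2 = 14. Minimum is 10/3 at row 1 (w1 leaves); pivot element 3.
Pivot on row 1; the z-row RHS becomes 0 − (-9)·(10/3) = 30.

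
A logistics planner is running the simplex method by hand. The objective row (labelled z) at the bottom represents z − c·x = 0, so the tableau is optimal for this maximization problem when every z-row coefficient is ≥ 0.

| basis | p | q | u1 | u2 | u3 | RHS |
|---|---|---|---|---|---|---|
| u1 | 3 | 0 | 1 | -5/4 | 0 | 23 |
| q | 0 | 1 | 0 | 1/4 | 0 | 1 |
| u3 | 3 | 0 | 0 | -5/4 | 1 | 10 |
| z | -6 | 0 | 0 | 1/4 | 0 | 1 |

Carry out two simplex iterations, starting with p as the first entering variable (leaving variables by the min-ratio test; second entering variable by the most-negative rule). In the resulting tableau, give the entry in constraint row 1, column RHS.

Ratio test on column p — row 1: 23/3 = 23/3; row 2: entry 0 ≤ 0; row 3: 10/3 = 10/3. Minimum is 10/3 at row 3 (u3 leaves); pivot element 3.
Divide row 3 by 3; eliminate column p from the other rows.
Second iteration: most negative z-row entry is -9/4 in column u2, so u2 enters.
Ratio test on column u2 — row 1: entry 0 ≤ 0; row 2: 1/(1/4) = 4; row 3: entry -5/12 ≤ 0. Minimum is 4 at row 2 (q leaves); pivot element 1/4.
Divide row 2 by 1/4; eliminate column u2 from the other rows.
After both pivots, the entry at constraint row 1, column RHS is 13.

13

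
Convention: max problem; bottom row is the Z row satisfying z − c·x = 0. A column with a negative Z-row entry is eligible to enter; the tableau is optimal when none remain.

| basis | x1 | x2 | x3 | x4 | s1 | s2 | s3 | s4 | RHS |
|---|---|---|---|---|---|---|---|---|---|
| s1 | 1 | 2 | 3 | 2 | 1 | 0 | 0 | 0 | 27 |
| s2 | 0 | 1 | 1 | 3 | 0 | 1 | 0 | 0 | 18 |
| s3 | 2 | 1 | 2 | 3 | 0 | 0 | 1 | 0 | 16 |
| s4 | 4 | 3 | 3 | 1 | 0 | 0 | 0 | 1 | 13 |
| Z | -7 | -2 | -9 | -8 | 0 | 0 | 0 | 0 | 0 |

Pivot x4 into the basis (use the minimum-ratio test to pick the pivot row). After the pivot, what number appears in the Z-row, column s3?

Ratio test on column x4 — row 1: 27/2 = 27/2; row 2: 18/3 = 6; row 3: 16/3 = 16/3; row 4: 13/1 = 13. Minimum is 16/3 at row 3 (s3 leaves); pivot element 3.
Divide row 3 by 3; eliminate column x4 from the other rows.
Z-row update in column s3: 0 − (-8)·(1/3) = 8/3.

8/3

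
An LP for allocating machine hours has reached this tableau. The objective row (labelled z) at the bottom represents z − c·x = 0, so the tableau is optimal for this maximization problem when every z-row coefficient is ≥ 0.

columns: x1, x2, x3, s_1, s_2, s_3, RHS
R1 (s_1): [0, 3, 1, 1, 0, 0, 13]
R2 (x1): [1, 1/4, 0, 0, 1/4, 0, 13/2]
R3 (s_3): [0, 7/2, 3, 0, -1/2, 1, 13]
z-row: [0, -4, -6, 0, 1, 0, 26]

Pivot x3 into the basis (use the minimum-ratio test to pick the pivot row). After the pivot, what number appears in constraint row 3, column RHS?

13/3

Ratio test on column x3 — row 1: 13/1 = 13; row 2: entry 0 ≤ 0; row 3: 13/3 = 13/3. Minimum is 13/3 at row 3 (s_3 leaves); pivot element 3.
Divide row 3 by 3; eliminate column x3 from the other rows.
In the new row 3, the RHS entry is the old entry divided by the pivot: 13/3 = 13/3.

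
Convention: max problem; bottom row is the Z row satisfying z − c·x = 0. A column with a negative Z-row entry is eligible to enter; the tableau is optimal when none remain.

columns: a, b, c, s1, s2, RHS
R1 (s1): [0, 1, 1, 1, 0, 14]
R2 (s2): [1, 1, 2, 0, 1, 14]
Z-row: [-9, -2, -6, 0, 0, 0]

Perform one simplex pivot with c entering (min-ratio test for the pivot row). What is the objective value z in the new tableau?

42

Ratio test on column c — row 1: 14/1 = 14; row 2: 14/2 = 7. Minimum is 7 at row 2 (s2 leaves); pivot element 2.
Pivot on row 2; the Z-row RHS becomes 0 − (-6)·7 = 42.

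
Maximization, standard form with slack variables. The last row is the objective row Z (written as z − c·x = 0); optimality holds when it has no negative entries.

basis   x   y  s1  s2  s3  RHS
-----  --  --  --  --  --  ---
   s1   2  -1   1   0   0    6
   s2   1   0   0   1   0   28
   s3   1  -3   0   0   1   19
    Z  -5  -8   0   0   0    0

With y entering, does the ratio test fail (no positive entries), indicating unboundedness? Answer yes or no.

Every constraint-row entry in column y is ≤ 0, so increasing y is unbounded.

yes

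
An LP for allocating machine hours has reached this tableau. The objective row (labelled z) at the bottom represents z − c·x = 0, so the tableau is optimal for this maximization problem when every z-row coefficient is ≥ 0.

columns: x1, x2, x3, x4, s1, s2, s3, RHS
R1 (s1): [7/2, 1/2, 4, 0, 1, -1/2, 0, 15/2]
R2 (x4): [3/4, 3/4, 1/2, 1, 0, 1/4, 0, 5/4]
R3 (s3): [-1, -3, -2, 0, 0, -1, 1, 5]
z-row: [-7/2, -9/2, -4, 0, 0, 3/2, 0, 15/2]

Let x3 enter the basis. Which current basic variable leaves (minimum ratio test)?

Column x3 entries and ratios — s1: (15/2)/4 = 15/8; x4: (5/4)/(1/2) = 5/2; s3: -2 ≤ 0, skip.
Smallest ratio is 15/8 in the row of s1, so s1 leaves.

s1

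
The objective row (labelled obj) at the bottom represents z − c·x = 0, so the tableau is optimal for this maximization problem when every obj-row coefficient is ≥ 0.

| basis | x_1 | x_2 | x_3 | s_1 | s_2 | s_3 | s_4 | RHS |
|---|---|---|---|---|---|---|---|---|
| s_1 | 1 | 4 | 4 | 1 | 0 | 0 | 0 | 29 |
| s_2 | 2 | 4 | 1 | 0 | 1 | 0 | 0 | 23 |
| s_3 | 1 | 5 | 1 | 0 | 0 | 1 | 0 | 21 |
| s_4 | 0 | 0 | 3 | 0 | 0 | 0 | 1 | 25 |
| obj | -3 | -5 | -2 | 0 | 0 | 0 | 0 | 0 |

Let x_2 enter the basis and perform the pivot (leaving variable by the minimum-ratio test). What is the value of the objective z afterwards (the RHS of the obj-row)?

Ratio test on column x_2 — row 1: 29/4 = 29/4; row 2: 23/4 = 23/4; row 3: 21/5 = 21/5; row 4: entry 0 ≤ 0. Minimum is 21/5 at row 3 (s_3 leaves); pivot element 5.
Pivot on row 3; the obj-row RHS becomes 0 − (-5)·(21/5) = 21.

21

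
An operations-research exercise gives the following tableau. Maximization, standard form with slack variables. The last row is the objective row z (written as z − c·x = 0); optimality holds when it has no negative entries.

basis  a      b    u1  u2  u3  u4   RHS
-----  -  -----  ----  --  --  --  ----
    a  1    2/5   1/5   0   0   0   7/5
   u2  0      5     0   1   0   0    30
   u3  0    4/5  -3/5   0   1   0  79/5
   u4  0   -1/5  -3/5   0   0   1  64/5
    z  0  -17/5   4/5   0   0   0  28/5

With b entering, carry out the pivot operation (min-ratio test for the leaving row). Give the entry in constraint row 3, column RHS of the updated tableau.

Ratio test on column b — row 1: (7/5)/(2/5) = 7/2; row 2: 30/5 = 6; row 3: (79/5)/(4/5) = 79/4; row 4: entry -1/5 ≤ 0. Minimum is 7/2 at row 1 (a leaves); pivot element 2/5.
Divide row 1 by 2/5; eliminate column b from the other rows.
Row 3 update in column RHS: 79/5 − (4/5)·(7/2) = 13.

13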